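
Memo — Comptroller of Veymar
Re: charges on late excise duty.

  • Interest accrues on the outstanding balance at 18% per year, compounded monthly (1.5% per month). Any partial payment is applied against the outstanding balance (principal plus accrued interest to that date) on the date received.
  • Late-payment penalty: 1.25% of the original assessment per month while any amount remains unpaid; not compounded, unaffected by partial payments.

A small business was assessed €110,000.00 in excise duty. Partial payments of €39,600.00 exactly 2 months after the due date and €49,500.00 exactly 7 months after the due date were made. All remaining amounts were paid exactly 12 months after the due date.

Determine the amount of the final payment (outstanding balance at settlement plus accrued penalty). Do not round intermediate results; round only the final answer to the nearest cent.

€48,735.02

Balance at month 2: €110,000.0000 × (1 + 0.015)^2 = €113,324.7500
After €39,600.00 payment: €113,324.7500 − €39,600.00 = €73,724.7500
Balance at month 7: €73,724.7500 × (1 + 0.015)^5 = €79,422.4939…
After €49,500.00 payment: €79,422.4939… − €49,500.00 = €29,922.4939…
Balance at month 12: €29,922.4939… × (1 + 0.015)^5 = €32,235.0240…
Penalty: 12 × 1.25% × €110,000.00 = €16,500.00
Final settlement = outstanding balance + penalty = €32,235.0240… + €16,500.00 = €48,735.02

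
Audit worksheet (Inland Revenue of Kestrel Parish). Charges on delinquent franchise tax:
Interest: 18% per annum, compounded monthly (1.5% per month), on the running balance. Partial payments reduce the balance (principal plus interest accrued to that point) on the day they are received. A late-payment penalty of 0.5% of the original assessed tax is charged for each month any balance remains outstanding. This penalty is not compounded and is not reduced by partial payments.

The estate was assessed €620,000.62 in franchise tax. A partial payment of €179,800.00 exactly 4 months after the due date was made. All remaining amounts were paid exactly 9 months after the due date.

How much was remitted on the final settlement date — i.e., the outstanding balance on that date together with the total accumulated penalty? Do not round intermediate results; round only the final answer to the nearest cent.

Balance at month 4: €620,000.6200 × (1 + 0.015)^4 = €658,046.0594…
After €179,800.00 payment: €658,046.0594… − €179,800.00 = €478,246.0594…
Balance at month 9: €478,246.0594… × (1 + 0.015)^5 = €515,206.8297…
Penalty: 9 × 0.5% × €620,000.62 = €27,900.03…
Final settlement = outstanding balance + penalty = €515,206.8297… + €27,900.03… = €543,106.86

€543,106.86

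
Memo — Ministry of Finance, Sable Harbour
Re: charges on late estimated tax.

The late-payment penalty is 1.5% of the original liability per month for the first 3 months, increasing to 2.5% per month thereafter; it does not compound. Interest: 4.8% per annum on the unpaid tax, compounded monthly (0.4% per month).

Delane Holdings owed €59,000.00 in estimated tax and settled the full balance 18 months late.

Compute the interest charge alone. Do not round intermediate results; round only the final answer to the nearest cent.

Interest: €59,000.00 × ((1 + 0.004)^18 − 1) = €59,000.00 × 0.0745010… = €4,395.5600…

€4,395.56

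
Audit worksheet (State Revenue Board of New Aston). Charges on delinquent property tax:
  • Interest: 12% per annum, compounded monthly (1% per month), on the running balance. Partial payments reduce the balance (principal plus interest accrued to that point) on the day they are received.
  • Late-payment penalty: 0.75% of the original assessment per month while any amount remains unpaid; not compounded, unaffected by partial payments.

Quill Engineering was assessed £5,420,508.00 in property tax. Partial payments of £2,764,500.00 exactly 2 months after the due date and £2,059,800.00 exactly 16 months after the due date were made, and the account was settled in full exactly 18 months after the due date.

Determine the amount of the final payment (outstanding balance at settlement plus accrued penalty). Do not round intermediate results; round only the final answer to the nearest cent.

Balance at month 2: £5,420,508.0000 × (1 + 0.01)^2 = £5,529,460.2108
After £2,764,500.00 payment: £5,529,460.2108 − £2,764,500.00 = £2,764,960.2108
Balance at month 16: £2,764,960.2108 × (1 + 0.01)^14 = £3,178,250.4629…
After £2,059,800.00 payment: £3,178,250.4629… − £2,059,800.00 = £1,118,450.4629…
Balance at month 18: £1,118,450.4629… × (1 + 0.01)^2 = £1,140,931.3172…
Penalty: 18 × 0.75% × £5,420,508.00 = £731,768.58
Final settlement = outstanding balance + penalty = £1,140,931.3172… + £731,768.58 = £1,872,699.90

£1,872,699.90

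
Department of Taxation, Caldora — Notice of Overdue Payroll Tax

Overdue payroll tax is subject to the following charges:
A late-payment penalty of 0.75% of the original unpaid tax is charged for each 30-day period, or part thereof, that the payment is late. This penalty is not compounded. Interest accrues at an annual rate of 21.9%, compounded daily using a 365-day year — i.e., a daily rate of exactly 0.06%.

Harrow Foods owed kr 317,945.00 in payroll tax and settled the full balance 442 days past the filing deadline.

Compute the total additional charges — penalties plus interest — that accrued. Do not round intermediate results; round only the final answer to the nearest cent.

Penalty periods: ⌈442/30⌉ = 15; penalty = 15 × 0.75% × kr 317,945.00 = kr 35,768.81…
Interest: kr 317,945.00 × ((1 + 0.0006)^442 − 1) = kr 317,945.00 × 0.30358801… = kr 96,524.2905…
Penalties + interest = kr 35,768.8125 + kr 96,524.2905… = kr 132,293.10

kr 132,293.10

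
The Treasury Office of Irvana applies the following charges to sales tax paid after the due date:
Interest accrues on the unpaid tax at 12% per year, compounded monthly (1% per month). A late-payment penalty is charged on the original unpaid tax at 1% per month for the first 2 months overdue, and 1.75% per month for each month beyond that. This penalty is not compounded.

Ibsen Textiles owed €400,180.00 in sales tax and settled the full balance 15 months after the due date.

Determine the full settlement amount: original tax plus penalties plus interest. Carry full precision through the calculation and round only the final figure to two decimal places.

Penalty, months 1–2: 2 × 1% × €400,180.00 = €8,003.60
Penalty, months 3–15: 13 × 1.75% × €400,180.00 = €91,040.95
Interest: €400,180.00 × ((1 + 0.01)^15 − 1) = €400,180.00 × 0.1609690… = €64,416.5566…
Total = €400,180.00 + €99,044.5500 + €64,416.5566… = €563,641.11

€563,641.11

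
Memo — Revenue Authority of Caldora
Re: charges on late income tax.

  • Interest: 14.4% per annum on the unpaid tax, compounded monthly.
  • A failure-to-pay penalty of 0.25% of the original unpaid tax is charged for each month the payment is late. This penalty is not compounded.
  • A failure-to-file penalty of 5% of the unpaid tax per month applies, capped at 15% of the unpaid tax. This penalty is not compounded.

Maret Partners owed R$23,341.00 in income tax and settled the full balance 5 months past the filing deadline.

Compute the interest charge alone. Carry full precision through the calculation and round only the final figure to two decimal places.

R$1,434.48

Interest (14.4%/yr ÷ 12 = 1.2%/month): R$23,341.00 × ((1 + 0.012)^5 − 1) = R$1,434.4768…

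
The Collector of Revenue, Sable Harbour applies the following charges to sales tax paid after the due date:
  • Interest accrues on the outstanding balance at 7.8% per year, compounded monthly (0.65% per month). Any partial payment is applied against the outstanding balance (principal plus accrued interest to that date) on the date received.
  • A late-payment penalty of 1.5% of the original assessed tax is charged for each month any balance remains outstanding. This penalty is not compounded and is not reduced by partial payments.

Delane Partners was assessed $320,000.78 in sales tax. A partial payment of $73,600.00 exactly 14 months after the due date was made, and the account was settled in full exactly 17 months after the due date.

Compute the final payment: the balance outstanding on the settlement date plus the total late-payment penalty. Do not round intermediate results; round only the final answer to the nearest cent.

$363,816.38

Balance at month 14: $320,000.7800 × (1 + 0.0065)^14 = $350,383.7417…
After $73,600.00 payment: $350,383.7417… − $73,600.00 = $276,783.7417…
Balance at month 17: $276,783.7417… × (1 + 0.0065)^3 = $282,216.1830…
Penalty: 17 × 1.5% × $320,000.78 = $81,600.20…
Final settlement = outstanding balance + penalty = $282,216.1830… + $81,600.20… = $363,816.38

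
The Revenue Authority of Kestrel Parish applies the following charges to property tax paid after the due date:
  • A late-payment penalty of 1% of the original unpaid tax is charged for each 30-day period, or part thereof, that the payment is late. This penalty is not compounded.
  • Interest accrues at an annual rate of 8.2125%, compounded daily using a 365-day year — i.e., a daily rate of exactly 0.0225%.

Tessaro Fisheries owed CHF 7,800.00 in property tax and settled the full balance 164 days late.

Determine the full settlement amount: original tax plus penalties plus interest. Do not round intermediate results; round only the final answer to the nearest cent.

Penalty periods: ⌈164/30⌉ = 6; penalty = 6 × 1% × CHF 7,800.00 = CHF 468.00
Interest: CHF 7,800.00 × ((1 + 0.000225)^164 − 1) = CHF 7,800.00 × 0.03758495… = CHF 293.1626…
Total = CHF 7,800.00 + CHF 468.0000 + CHF 293.1626… = CHF 8,561.16

CHF 8,561.16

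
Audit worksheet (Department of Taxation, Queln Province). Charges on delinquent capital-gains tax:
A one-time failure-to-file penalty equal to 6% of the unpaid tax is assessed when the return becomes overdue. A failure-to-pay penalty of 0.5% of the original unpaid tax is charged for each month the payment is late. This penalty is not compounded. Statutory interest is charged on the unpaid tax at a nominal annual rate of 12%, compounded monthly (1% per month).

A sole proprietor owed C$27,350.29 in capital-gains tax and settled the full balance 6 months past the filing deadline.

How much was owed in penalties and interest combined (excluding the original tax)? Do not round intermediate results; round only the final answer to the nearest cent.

C$4,144.12

Failure-to-file penalty: 6% × C$27,350.29 = C$1,641.02…
Failure-to-pay penalty = 0.5% × C$27,350.29 × 6 mo = C$820.51…
Interest: C$27,350.29 × ((1 + 0.01)^6 − 1) = C$27,350.29 × 0.0615202… = C$1,682.5940…
Penalties + interest = C$2,461.5261 + C$1,682.5940… = C$4,144.12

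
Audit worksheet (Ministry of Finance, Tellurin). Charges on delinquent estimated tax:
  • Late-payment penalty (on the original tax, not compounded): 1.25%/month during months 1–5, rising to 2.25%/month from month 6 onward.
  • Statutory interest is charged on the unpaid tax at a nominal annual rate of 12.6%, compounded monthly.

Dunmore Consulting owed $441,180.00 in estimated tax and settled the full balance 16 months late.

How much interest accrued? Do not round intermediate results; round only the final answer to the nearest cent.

$80,251.07

Interest (12.6%/yr ÷ 12 = 1.05%/month): $441,180.00 × ((1 + 0.0105)^16 − 1) = $80,251.0658…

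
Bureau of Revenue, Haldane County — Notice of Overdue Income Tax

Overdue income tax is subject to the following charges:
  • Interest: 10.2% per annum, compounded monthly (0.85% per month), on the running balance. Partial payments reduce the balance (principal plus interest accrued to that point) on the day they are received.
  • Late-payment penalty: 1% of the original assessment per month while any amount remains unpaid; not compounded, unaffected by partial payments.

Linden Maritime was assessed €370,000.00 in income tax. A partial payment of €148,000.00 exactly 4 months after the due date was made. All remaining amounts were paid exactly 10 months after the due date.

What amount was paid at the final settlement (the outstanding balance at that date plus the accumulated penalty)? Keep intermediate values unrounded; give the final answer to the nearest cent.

€283,970.41

Balance at month 4: €370,000.0000 × (1 + 0.0085)^4 = €382,741.3058…
After €148,000.00 payment: €382,741.3058… − €148,000.00 = €234,741.3058…
Balance at month 10: €234,741.3058… × (1 + 0.0085)^6 = €246,970.4150…
Penalty: 10 × 1% × €370,000.00 = €37,000.00
Final settlement = outstanding balance + penalty = €246,970.4150… + €37,000.00 = €283,970.41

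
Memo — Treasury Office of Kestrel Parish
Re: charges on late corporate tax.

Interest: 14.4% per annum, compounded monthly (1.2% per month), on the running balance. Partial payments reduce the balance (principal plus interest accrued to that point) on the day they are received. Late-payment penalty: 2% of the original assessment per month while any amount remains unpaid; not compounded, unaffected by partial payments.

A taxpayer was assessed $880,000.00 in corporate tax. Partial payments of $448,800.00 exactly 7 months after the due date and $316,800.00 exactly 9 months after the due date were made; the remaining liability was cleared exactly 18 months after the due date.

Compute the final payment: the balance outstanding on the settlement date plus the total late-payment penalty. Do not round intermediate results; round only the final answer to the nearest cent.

Balance at month 7: $880,000.0000 × (1 + 0.012)^7 = $956,634.9857…
After $448,800.00 payment: $956,634.9857… − $448,800.00 = $507,834.9857…
Balance at month 9: $507,834.9857… × (1 + 0.012)^2 = $520,096.1536…
After $316,800.00 payment: $520,096.1536… − $316,800.00 = $203,296.1536…
Balance at month 18: $203,296.1536… × (1 + 0.012)^9 = $226,336.0719…
Penalty: 18 × 2% × $880,000.00 = $316,800.00
Final settlement = outstanding balance + penalty = $226,336.0719… + $316,800.00 = $543,136.07

$543,136.07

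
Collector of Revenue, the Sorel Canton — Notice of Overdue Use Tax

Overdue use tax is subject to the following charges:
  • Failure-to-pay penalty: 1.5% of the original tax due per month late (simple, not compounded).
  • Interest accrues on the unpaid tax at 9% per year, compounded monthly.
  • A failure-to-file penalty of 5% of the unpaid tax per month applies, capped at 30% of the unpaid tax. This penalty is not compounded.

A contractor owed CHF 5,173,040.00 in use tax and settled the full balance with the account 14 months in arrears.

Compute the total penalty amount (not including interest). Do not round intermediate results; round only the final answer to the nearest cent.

Failure-to-file: 14 × 5% × CHF 5,173,040.00 = CHF 3,621,128.00, capped at 30% × CHF 5,173,040.00 = CHF 1,551,912.00
Failure-to-pay penalty = 1.5% × CHF 5,173,040.00 × 14 mo = CHF 1,086,338.40
Total penalty = CHF 1,551,912.00 + CHF 1,086,338.40 = CHF 2,638,250.40

CHF 2,638,250.40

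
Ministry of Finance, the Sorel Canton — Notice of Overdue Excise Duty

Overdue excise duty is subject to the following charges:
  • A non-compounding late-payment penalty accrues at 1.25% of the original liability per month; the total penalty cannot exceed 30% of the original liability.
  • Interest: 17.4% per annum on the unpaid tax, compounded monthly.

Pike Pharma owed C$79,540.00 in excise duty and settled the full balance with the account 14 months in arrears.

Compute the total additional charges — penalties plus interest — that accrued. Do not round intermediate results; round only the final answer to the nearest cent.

C$31,679.83

Penalty: 14 × 1.25% × C$79,540.00 = C$13,919.50 (below the 30% cap of C$23,862.00)
Interest (17.4%/yr ÷ 12 = 1.45%/month): C$79,540.00 × ((1 + 0.0145)^14 − 1) = C$17,760.3283…
Penalties + interest = C$13,919.5000 + C$17,760.3283… = C$31,679.83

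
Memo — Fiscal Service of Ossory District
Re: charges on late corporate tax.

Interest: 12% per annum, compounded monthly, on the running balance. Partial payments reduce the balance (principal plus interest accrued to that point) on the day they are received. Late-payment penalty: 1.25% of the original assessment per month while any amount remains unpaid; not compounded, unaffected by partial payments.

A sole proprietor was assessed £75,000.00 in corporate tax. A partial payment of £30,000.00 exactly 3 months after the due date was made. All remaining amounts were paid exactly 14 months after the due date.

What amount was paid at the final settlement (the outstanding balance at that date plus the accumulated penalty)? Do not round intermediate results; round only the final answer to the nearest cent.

£65,865.52

Monthly rate = 12% ÷ 12 = 1%
Balance at month 3: £75,000.0000 × (1 + 0.01)^3 = £77,272.5750
After £30,000.00 payment: £77,272.5750 − £30,000.00 = £47,272.5750
Balance at month 14: £47,272.5750 × (1 + 0.01)^11 = £52,740.5156…
Penalty: 14 × 1.25% × £75,000.00 = £13,125.00
Final settlement = outstanding balance + penalty = £52,740.5156… + £13,125.00 = £65,865.52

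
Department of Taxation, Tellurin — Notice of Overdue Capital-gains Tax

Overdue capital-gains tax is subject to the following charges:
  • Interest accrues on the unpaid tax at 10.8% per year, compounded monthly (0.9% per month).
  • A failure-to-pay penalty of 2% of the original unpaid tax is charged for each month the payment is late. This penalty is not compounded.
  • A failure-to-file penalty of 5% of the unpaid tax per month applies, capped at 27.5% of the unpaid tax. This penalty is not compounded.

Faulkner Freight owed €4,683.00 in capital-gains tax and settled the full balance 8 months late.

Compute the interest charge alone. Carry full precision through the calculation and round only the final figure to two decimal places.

Interest: €4,683.00 × ((1 + 0.009)^8 − 1) = €4,683.00 × 0.0743093… = €347.9904…

€347.99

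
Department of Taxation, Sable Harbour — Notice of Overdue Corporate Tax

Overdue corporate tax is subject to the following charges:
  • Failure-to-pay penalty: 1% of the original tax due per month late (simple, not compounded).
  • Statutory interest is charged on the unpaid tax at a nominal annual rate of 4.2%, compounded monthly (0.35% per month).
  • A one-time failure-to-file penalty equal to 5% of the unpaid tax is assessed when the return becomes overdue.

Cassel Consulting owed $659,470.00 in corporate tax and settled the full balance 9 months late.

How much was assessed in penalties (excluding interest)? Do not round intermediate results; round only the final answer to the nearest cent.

Failure-to-file penalty: 5% × $659,470.00 = $32,973.50
Failure-to-pay penalty = 1% × $659,470.00 × 9 mo = $59,352.30
Total penalty = $32,973.50 + $59,352.30 = $92,325.80

$92,325.80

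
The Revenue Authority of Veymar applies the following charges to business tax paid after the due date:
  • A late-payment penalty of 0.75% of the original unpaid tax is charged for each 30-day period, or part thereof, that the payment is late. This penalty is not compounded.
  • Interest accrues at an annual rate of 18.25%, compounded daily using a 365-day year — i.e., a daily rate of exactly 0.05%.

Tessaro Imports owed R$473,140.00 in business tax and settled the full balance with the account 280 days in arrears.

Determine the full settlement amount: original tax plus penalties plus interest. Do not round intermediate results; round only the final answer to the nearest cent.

R$579,707.00

Penalty periods: ⌈280/30⌉ = 10; penalty = 10 × 0.75% × R$473,140.00 = R$35,485.50
Interest: R$473,140.00 × ((1 + 0.0005)^280 − 1) = R$473,140.00 × 0.15023355… = R$71,081.5035…
Total = R$473,140.00 + R$35,485.5000 + R$71,081.5035… = R$579,707.00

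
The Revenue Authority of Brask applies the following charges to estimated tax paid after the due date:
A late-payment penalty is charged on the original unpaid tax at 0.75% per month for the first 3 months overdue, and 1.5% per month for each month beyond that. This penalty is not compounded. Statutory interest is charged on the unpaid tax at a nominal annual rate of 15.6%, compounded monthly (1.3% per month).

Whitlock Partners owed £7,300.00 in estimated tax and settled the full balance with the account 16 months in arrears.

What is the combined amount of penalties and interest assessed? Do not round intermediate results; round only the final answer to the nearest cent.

£3,263.57

Penalty, months 1–3: 3 × 0.75% × £7,300.00 = £164.25
Penalty, months 4–16: 13 × 1.5% × £7,300.00 = £1,423.50
Interest: £7,300.00 × ((1 + 0.013)^16 − 1) = £7,300.00 × 0.2295640… = £1,675.8169…
Penalties + interest = £1,587.7500 + £1,675.8169… = £3,263.57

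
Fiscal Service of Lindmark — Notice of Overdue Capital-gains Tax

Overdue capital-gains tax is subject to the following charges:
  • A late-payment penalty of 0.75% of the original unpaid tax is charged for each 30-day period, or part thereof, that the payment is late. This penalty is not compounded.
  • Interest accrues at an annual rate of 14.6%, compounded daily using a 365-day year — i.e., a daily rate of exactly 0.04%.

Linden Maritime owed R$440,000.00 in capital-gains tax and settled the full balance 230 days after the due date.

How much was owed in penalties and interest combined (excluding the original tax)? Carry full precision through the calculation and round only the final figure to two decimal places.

Penalty periods: ⌈230/30⌉ = 8; penalty = 8 × 0.75% × R$440,000.00 = R$26,400.00
Interest: R$440,000.00 × ((1 + 0.0004)^230 − 1) = R$440,000.00 × 0.09634465… = R$42,391.6480…
Penalties + interest = R$26,400.0000 + R$42,391.6480… = R$68,791.65

R$68,791.65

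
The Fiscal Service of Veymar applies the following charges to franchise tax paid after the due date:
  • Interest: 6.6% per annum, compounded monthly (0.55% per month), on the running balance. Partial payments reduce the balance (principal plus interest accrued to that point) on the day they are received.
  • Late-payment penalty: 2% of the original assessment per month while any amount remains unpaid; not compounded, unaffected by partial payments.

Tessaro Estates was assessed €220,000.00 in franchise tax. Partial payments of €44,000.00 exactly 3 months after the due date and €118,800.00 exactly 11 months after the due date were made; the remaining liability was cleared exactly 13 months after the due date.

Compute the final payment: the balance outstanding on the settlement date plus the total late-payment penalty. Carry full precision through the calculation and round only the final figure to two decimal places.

Balance at month 3: €220,000.0000 × (1 + 0.0055)^3 = €223,650.0016…
After €44,000.00 payment: €223,650.0016… − €44,000.00 = €179,650.0016…
Balance at month 11: €179,650.0016… × (1 + 0.0055)^8 = €187,708.4506…
After €118,800.00 payment: €187,708.4506… − €118,800.00 = €68,908.4506…
Balance at month 13: €68,908.4506… × (1 + 0.0055)^2 = €69,668.5280…
Penalty: 13 × 2% × €220,000.00 = €57,200.00
Final settlement = outstanding balance + penalty = €69,668.5280… + €57,200.00 = €126,868.53

€126,868.53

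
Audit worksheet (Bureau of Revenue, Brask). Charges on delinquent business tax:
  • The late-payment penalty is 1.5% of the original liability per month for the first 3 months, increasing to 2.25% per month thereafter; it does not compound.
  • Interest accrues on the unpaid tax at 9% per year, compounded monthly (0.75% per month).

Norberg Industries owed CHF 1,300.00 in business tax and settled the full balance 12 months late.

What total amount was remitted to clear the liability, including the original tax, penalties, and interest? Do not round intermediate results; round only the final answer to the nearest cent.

Penalty, months 1–3: 3 × 1.5% × CHF 1,300.00 = CHF 58.50
Penalty, months 4–12: 9 × 2.25% × CHF 1,300.00 = CHF 263.25
Interest: CHF 1,300.00 × ((1 + 0.0075)^12 − 1) = CHF 1,300.00 × 0.0938069… = CHF 121.9490…
Total = CHF 1,300.00 + CHF 321.7500 + CHF 121.9490… = CHF 1,743.70

CHF 1,743.70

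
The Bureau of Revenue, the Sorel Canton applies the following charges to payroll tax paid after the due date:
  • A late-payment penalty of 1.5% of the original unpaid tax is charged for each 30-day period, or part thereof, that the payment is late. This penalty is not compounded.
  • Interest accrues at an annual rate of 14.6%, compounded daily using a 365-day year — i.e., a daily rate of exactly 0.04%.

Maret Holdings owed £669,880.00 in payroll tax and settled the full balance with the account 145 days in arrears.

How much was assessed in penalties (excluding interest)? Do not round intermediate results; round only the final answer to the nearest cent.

Penalty periods: ⌈145/30⌉ = 5; penalty = 5 × 1.5% × £669,880.00 = £50,241.00

£50,241.00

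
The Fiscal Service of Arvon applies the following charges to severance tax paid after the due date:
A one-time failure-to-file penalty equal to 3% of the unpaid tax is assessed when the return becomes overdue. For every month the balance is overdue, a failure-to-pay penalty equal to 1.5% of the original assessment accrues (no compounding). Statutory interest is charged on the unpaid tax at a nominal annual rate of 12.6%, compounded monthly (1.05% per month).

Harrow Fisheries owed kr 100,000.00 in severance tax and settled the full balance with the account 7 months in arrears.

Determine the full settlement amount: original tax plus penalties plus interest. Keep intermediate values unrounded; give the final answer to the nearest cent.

Failure-to-file penalty: 3% × kr 100,000.00 = kr 3,000.00
Failure-to-pay penalty = 1.5% × kr 100,000.00 × 7 mo = kr 10,500.00
Interest: kr 100,000.00 × ((1 + 0.0105)^7 − 1) = kr 100,000.00 × 0.0758562… = kr 7,585.6195…
Total = kr 100,000.00 + kr 13,500.0000 + kr 7,585.6195… = kr 121,085.62

kr 121,085.62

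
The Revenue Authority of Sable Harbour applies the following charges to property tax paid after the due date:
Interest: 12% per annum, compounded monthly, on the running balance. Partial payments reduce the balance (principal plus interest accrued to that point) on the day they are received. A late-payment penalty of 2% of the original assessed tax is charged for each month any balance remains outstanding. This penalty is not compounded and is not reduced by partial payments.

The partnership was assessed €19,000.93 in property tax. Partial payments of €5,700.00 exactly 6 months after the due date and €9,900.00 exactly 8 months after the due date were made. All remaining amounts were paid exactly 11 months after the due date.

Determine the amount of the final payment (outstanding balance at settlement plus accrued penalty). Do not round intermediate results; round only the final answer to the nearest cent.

Monthly rate = 12% ÷ 12 = 1%
Balance at month 6: €19,000.9300 × (1 + 0.01)^6 = €20,169.8701…
After €5,700.00 payment: €20,169.8701… − €5,700.00 = €14,469.8701…
Balance at month 8: €14,469.8701… × (1 + 0.01)^2 = €14,760.7145…
After €9,900.00 payment: €14,760.7145… − €9,900.00 = €4,860.7145…
Balance at month 11: €4,860.7145… × (1 + 0.01)^3 = €5,007.9990…
Penalty: 11 × 2% × €19,000.93 = €4,180.20…
Final settlement = outstanding balance + penalty = €5,007.9990… + €4,180.20… = €9,188.20

€9,188.20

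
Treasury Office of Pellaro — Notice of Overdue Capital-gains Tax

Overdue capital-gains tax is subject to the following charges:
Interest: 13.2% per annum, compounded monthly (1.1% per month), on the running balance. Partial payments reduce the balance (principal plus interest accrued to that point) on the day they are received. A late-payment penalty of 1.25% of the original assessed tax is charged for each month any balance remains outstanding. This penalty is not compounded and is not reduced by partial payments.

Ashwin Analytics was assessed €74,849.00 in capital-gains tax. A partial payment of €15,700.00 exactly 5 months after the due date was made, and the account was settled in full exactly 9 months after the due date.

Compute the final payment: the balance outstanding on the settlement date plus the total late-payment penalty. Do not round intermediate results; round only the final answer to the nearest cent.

Balance at month 5: €74,849.0000 × (1 + 0.011)^5 = €79,057.2640…
After €15,700.00 payment: €79,057.2640… − €15,700.00 = €63,357.2640…
Balance at month 9: €63,357.2640… × (1 + 0.011)^4 = €66,191.3193…
Penalty: 9 × 1.25% × €74,849.00 = €8,420.51…
Final settlement = outstanding balance + penalty = €66,191.3193… + €8,420.51… = €74,611.83

€74,611.83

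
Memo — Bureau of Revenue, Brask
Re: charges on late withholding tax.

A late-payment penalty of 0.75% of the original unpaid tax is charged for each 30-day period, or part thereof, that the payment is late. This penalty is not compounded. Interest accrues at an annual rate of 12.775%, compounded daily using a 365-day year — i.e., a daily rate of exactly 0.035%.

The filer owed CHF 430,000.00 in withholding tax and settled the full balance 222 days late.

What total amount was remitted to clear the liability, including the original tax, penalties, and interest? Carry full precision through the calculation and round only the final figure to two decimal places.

CHF 490,536.98

Penalty periods: ⌈222/30⌉ = 8; penalty = 8 × 0.75% × CHF 430,000.00 = CHF 25,800.00
Interest: CHF 430,000.00 × ((1 + 0.00035)^222 − 1) = CHF 430,000.00 × 0.08078368… = CHF 34,736.9815…
Total = CHF 430,000.00 + CHF 25,800.0000 + CHF 34,736.9815… = CHF 490,536.98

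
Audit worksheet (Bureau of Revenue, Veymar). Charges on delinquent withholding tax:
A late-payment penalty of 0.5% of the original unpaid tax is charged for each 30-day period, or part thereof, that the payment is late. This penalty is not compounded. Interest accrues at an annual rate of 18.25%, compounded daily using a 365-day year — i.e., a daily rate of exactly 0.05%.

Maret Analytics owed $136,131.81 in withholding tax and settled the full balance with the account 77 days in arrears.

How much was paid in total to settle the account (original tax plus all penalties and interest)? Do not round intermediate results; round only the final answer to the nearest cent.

Penalty periods: ⌈77/30⌉ = 3; penalty = 3 × 0.5% × $136,131.81 = $2,041.98…
Interest: $136,131.81 × ((1 + 0.0005)^77 − 1) = $136,131.81 × 0.03924073… = $5,341.9115…
Total = $136,131.81 + $2,041.9772… + $5,341.9115… = $143,515.70

$143,515.70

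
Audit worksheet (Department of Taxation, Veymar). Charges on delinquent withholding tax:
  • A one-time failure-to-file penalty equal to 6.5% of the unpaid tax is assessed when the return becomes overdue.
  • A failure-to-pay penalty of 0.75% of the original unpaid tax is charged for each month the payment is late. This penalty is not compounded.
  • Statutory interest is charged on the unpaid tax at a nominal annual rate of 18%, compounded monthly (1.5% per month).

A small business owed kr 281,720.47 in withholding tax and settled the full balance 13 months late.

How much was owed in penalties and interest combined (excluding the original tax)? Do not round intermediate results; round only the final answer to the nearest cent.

Failure-to-file penalty: 6.5% × kr 281,720.47 = kr 18,311.83…
Failure-to-pay penalty = 0.75% × kr 281,720.47 × 13 mo = kr 27,467.75…
Interest: kr 281,720.47 × ((1 + 0.015)^13 − 1) = kr 281,720.47 × 0.2135524… = kr 60,162.0949…
Penalties + interest = kr 45,779.5764… + kr 60,162.0949… = kr 105,941.67

kr 105,941.67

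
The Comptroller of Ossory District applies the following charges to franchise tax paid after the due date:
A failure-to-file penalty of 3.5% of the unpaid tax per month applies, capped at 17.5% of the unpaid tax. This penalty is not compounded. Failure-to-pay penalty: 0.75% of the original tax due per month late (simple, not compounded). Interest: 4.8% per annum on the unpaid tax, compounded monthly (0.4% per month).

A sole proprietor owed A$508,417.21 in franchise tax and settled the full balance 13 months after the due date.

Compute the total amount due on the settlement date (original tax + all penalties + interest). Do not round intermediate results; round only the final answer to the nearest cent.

A$674,042.50

Failure-to-file: 13 × 3.5% × A$508,417.21 = A$231,329.83…, capped at 17.5% × A$508,417.21 = A$88,973.01…
Failure-to-pay penalty = 0.75% × A$508,417.21 × 13 mo = A$49,570.68…
Interest: A$508,417.21 × ((1 + 0.004)^13 − 1) = A$508,417.21 × 0.0532665… = A$27,081.5994…
Total = A$508,417.21 + A$138,543.6897… + A$27,081.5994… = A$674,042.50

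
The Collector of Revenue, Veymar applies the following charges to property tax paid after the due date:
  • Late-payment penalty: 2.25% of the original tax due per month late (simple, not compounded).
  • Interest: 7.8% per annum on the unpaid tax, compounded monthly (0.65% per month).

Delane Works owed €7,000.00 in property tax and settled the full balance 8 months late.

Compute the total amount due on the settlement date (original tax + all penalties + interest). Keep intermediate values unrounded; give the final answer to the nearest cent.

€8,632.39

Late-payment penalty: 8 × 2.25% × €7,000.00 = €1,260.00
Interest: €7,000.00 × ((1 + 0.0065)^8 − 1) = €7,000.00 × 0.0531985… = €372.3895…
Total = €7,000.00 + €1,260.0000 + €372.3895… = €8,632.39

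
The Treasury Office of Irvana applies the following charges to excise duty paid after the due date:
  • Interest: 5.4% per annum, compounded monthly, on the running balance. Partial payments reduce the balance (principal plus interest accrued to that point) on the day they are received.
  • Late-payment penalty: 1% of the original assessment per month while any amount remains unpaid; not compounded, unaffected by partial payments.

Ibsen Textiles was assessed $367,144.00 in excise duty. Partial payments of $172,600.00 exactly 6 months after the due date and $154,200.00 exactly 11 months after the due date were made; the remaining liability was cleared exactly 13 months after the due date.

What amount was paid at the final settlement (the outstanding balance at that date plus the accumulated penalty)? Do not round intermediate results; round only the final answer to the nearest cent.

Monthly rate = 5.4% ÷ 12 = 0.45%
Balance at month 6: $367,144.0000 × (1 + 0.0045)^6 = $377,169.0794…
After $172,600.00 payment: $377,169.0794… − $172,600.00 = $204,569.0794…
Balance at month 11: $204,569.0794… × (1 + 0.0045)^5 = $209,213.4957…
After $154,200.00 payment: $209,213.4957… − $154,200.00 = $55,013.4957…
Balance at month 13: $55,013.4957… × (1 + 0.0045)^2 = $55,509.7312…
Penalty: 13 × 1% × $367,144.00 = $47,728.72
Final settlement = outstanding balance + penalty = $55,509.7312… + $47,728.72 = $103,238.45

$103,238.45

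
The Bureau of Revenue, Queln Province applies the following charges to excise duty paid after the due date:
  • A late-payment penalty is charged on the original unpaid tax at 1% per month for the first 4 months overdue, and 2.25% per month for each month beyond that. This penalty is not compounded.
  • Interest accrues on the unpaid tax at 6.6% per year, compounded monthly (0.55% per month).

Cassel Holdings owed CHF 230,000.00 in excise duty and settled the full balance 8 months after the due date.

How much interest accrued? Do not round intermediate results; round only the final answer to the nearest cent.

Interest: CHF 230,000.00 × ((1 + 0.0055)^8 − 1) = CHF 230,000.00 × 0.0448564… = CHF 10,316.9677…

CHF 10,316.97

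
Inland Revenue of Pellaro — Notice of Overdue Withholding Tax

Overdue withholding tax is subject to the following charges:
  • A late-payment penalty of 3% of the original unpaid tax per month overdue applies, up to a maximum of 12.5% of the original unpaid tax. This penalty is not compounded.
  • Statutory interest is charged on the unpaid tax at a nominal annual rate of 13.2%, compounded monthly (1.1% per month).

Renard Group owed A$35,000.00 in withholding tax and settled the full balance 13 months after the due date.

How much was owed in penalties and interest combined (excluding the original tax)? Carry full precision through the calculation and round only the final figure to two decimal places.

A$9,724.03

Penalty (uncapped): 13 × 3% × A$35,000.00 = A$13,650.00; cap = 12.5% × A$35,000.00 = A$4,375.00 → penalty = A$4,375.00
Interest: A$35,000.00 × ((1 + 0.011)^13 − 1) = A$35,000.00 × 0.1528293… = A$5,349.0271…
Penalties + interest = A$4,375.0000 + A$5,349.0271… = A$9,724.03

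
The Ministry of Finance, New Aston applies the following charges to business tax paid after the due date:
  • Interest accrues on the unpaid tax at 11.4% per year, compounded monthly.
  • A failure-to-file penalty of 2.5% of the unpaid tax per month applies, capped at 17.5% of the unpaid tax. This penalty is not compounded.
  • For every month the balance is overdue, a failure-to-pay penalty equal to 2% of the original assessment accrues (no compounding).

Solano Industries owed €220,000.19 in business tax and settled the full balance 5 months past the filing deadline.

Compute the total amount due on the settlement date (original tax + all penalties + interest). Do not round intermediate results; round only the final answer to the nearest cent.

Failure-to-file: 5 × 2.5% × €220,000.19 = €27,500.02… (under the 17.5% cap)
Failure-to-pay penalty: 5 × 2% × €220,000.19 = €22,000.02…
Interest (11.4%/yr ÷ 12 = 0.95%/month): €220,000.19 × ((1 + 0.0095)^5 − 1) = €10,650.4544…
Total = €220,000.19 + €49,500.0428… + €10,650.4544… = €280,150.69

€280,150.69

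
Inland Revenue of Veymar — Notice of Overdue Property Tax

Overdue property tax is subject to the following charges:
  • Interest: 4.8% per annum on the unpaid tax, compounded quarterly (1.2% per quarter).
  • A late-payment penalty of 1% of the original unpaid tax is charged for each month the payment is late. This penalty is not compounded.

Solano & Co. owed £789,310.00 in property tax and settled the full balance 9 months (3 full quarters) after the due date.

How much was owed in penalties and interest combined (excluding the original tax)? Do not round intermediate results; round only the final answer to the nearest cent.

Late-payment penalty = 1% × £789,310.00 × 9 mo = £71,037.90
Interest: £789,310.00 × ((1 + 0.012)^3 − 1) = £789,310.00 × 0.0364337… = £28,757.5058…
Penalties + interest = £71,037.9000 + £28,757.5058… = £99,795.41

£99,795.41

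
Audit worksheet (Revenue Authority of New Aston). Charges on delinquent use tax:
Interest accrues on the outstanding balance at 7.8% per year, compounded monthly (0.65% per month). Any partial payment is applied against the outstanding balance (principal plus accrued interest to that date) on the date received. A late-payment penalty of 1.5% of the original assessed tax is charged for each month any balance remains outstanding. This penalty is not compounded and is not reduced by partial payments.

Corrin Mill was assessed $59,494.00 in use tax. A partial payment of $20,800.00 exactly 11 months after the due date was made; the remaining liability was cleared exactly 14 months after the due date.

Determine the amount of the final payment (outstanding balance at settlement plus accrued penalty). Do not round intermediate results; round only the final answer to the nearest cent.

$56,428.25

Balance at month 11: $59,494.0000 × (1 + 0.0065)^11 = $63,888.8014…
After $20,800.00 payment: $63,888.8014… − $20,800.00 = $43,088.8014…
Balance at month 14: $43,088.8014… × (1 + 0.0065)^3 = $43,934.5064…
Penalty: 14 × 1.5% × $59,494.00 = $12,493.74
Final settlement = outstanding balance + penalty = $43,934.5064… + $12,493.74 = $56,428.25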